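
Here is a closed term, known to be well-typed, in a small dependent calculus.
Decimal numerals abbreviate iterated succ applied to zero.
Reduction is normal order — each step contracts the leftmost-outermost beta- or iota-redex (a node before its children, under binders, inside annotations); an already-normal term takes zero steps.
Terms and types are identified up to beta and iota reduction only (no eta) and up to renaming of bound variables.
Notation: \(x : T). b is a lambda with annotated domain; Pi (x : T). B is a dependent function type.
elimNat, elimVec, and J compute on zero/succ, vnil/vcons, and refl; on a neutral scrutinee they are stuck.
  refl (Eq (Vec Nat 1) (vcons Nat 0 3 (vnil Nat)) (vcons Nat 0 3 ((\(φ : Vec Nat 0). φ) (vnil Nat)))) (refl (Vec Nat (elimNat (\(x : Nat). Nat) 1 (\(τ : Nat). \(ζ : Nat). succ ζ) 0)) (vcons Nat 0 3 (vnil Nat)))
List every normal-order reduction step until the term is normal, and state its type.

normal-order reduction:
  refl (Eq (Vec Nat 1) (vcons Nat 0 3 (vnil Nat)) (vcons Nat 0 3 ((\(φ : Vec Nat 0). φ) (vnil Nat)))) (refl (Vec Nat (elimNat (\(x : Nat). Nat) 1 (\(τ : Nat). \(ζ : Nat). succ ζ) 0)) (vcons Nat 0 3 (vnil Nat)))
  ~> refl (Eq (Vec Nat 1) (vcons Nat 0 3 (vnil Nat)) (vcons Nat 0 3 (vnil Nat))) (refl (Vec Nat (elimNat (\(φ : Nat). Nat) 1 (\(x : Nat). \(τ : Nat). succ τ) 0)) (vcons Nat 0 3 (vnil Nat)))
  ~> refl (Eq (Vec Nat 1) (vcons Nat 0 3 (vnil Nat)) (vcons Nat 0 3 (vnil Nat))) (refl (Vec Nat 1) (vcons Nat 0 3 (vnil Nat)))
the term's type:
  Eq (Eq (Vec Nat 1) (vcons Nat 0 3 (vnil Nat)) (vcons Nat 0 3 (vnil Nat))) (refl (Vec Nat 1) (vcons Nat 0 3 (vnil Nat))) (refl (Vec Nat 1) (vcons Nat 0 3 (vnil Nat)))


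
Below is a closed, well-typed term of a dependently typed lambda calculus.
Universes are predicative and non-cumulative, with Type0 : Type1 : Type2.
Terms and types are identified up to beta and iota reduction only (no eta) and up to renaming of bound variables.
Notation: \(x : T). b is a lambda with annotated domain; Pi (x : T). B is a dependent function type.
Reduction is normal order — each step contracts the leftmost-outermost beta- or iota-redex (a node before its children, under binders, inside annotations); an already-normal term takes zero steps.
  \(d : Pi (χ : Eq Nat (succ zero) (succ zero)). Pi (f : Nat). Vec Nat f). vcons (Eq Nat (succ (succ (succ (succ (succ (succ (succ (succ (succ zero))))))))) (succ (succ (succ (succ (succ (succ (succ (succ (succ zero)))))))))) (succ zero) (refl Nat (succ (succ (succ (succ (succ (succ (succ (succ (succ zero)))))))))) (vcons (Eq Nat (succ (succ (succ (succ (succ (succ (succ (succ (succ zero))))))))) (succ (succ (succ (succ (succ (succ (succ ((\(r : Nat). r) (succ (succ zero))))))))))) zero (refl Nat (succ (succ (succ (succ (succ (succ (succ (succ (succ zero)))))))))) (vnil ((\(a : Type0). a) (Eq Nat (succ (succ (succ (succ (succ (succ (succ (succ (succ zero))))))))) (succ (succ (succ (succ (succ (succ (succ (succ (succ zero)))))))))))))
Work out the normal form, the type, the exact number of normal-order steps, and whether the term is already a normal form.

resulting normal form:
  \(d : Pi (χ : Eq Nat (succ zero) (succ zero)). Pi (f : Nat). Vec Nat f). vcons (Eq Nat (succ (succ (succ (succ (succ (succ (succ (succ (succ zero))))))))) (succ (succ (succ (succ (succ (succ (succ (succ (succ zero)))))))))) (succ zero) (refl Nat (succ (succ (succ (succ (succ (succ (succ (succ (succ zero)))))))))) (vcons (Eq Nat (succ (succ (succ (succ (succ (succ (succ (succ (succ zero))))))))) (succ (succ (succ (succ (succ (succ (succ (succ (succ zero)))))))))) zero (refl Nat (succ (succ (succ (succ (succ (succ (succ (succ (succ zero)))))))))) (vnil (Eq Nat (succ (succ (succ (succ (succ (succ (succ (succ (succ zero))))))))) (succ (succ (succ (succ (succ (succ (succ (succ (succ zero))))))))))))
type:
  Pi (d : Pi (χ : Eq Nat (succ zero) (succ zero)). Pi (f : Nat). Vec Nat f). Vec (Eq Nat (succ (succ (succ (succ (succ (succ (succ (succ (succ zero))))))))) (succ (succ (succ (succ (succ (succ (succ (succ (succ zero)))))))))) (succ (succ zero))
steps to reach normal form (normal order): 2
term was already normal: no
first contracted redex: a beta-redex


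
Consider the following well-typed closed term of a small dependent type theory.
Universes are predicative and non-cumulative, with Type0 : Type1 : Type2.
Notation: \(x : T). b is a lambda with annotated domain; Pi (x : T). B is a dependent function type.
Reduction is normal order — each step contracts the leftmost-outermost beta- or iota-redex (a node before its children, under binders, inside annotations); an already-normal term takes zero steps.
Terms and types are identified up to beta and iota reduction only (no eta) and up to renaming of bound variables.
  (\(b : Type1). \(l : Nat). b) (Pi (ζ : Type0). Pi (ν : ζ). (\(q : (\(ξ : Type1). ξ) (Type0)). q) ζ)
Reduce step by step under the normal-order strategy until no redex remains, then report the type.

normal-order reduction:
  (\(b : Type1). \(l : Nat). b) (Pi (ζ : Type0). Pi (ν : ζ). (\(q : (\(ξ : Type1). ξ) (Type0)). q) ζ)
  ~> \(b : Nat). Pi (l : Type0). Pi (ζ : l). (\(ν : (\(q : Type1). q) (Type0)). ν) l
  ~> \(b : Nat). Pi (l : Type0). Pi (ζ : l). l
type:
  Pi (b : Nat). Type1


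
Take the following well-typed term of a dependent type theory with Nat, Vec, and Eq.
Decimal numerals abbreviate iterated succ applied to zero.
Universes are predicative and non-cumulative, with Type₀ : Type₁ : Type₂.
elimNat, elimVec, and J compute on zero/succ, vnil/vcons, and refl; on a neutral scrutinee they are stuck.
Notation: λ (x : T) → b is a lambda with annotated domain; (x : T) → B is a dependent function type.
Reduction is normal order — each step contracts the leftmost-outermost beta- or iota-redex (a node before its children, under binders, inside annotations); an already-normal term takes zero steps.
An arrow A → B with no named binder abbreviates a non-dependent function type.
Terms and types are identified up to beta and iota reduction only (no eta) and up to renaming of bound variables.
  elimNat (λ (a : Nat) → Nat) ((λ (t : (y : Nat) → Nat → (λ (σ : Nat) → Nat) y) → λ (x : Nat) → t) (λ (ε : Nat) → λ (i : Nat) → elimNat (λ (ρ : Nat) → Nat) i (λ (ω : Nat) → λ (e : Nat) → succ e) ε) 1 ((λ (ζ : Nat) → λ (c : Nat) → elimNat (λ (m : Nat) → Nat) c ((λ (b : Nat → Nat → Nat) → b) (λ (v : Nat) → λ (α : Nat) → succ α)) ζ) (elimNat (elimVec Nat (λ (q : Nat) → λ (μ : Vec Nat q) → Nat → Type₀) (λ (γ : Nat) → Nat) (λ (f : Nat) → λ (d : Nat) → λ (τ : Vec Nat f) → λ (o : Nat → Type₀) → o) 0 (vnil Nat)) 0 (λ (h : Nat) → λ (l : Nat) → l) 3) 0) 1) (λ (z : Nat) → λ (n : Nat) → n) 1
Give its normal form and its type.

resulting normal form:
  1
the term's type:
  Nat
observation: 23 normal-order steps normalize the term, beginning with an elimNat iota-redex.


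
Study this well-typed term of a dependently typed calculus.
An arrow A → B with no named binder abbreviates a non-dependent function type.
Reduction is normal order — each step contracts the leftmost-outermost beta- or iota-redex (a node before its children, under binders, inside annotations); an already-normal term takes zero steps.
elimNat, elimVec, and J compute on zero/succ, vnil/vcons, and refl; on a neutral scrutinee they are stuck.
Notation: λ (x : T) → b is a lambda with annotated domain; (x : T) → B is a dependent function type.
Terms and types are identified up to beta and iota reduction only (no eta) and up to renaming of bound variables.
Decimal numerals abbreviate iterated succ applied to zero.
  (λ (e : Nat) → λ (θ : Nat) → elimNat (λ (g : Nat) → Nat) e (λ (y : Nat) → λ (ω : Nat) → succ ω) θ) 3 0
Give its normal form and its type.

normal form:
  3
the term's type:
  Nat
observation: 3 normal-order steps separate the term from its normal form.


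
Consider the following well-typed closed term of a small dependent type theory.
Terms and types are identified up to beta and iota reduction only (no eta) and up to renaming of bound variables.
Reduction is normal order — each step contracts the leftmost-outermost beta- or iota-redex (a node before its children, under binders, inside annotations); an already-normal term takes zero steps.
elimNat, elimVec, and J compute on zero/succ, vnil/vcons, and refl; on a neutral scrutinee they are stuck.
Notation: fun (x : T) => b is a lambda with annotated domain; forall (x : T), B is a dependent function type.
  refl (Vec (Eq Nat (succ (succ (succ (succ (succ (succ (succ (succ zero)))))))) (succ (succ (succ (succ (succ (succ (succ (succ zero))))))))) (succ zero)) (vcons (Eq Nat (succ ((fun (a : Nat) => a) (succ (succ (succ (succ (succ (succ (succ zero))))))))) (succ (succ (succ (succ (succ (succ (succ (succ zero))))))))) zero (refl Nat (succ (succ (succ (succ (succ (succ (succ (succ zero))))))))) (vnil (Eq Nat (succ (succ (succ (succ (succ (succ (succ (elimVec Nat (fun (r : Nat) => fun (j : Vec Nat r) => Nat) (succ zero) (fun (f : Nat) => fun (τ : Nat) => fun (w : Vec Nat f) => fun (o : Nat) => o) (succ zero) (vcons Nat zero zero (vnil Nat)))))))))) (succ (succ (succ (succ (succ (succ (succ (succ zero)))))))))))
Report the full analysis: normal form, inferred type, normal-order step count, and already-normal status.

normal form:
  refl (Vec (Eq Nat (succ (succ (succ (succ (succ (succ (succ (succ zero)))))))) (succ (succ (succ (succ (succ (succ (succ (succ zero))))))))) (succ zero)) (vcons (Eq Nat (succ (succ (succ (succ (succ (succ (succ (succ zero)))))))) (succ (succ (succ (succ (succ (succ (succ (succ zero))))))))) zero (refl Nat (succ (succ (succ (succ (succ (succ (succ (succ zero))))))))) (vnil (Eq Nat (succ (succ (succ (succ (succ (succ (succ (succ zero)))))))) (succ (succ (succ (succ (succ (succ (succ (succ zero)))))))))))
the term's type:
  Eq (Vec (Eq Nat (succ (succ (succ (succ (succ (succ (succ (succ zero)))))))) (succ (succ (succ (succ (succ (succ (succ (succ zero))))))))) (succ zero)) (vcons (Eq Nat (succ (succ (succ (succ (succ (succ (succ (succ zero)))))))) (succ (succ (succ (succ (succ (succ (succ (succ zero))))))))) zero (refl Nat (succ (succ (succ (succ (succ (succ (succ (succ zero))))))))) (vnil (Eq Nat (succ (succ (succ (succ (succ (succ (succ (succ zero)))))))) (succ (succ (succ (succ (succ (succ (succ (succ zero))))))))))) (vcons (Eq Nat (succ (succ (succ (succ (succ (succ (succ (succ zero)))))))) (succ (succ (succ (succ (succ (succ (succ (succ zero))))))))) zero (refl Nat (succ (succ (succ (succ (succ (succ (succ (succ zero))))))))) (vnil (Eq Nat (succ (succ (succ (succ (succ (succ (succ (succ zero)))))))) (succ (succ (succ (succ (succ (succ (succ (succ zero)))))))))))
normal-order step count: 7
already normal: no
first contracted redex: a beta-redex


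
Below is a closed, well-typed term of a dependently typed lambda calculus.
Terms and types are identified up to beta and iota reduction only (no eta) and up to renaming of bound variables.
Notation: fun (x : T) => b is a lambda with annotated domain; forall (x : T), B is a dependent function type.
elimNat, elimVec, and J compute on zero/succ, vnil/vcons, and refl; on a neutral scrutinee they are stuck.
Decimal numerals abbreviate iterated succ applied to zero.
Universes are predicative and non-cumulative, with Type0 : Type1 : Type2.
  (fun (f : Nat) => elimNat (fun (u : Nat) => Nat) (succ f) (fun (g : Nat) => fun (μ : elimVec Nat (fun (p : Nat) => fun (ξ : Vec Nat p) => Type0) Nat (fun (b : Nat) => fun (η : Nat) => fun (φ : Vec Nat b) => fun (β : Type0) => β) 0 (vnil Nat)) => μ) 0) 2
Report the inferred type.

inferred type:
  Nat


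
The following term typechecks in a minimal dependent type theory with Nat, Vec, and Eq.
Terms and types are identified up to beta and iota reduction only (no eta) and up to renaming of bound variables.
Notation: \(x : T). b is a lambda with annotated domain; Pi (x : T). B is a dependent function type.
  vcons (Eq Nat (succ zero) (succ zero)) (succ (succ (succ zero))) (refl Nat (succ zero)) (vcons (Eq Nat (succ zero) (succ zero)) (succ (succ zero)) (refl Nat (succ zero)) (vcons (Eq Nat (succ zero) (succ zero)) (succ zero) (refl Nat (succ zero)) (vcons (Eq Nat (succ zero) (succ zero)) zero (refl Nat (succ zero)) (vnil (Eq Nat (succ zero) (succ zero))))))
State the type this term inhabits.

type:
  Vec (Eq Nat (succ zero) (succ zero)) (succ (succ (succ (succ zero))))


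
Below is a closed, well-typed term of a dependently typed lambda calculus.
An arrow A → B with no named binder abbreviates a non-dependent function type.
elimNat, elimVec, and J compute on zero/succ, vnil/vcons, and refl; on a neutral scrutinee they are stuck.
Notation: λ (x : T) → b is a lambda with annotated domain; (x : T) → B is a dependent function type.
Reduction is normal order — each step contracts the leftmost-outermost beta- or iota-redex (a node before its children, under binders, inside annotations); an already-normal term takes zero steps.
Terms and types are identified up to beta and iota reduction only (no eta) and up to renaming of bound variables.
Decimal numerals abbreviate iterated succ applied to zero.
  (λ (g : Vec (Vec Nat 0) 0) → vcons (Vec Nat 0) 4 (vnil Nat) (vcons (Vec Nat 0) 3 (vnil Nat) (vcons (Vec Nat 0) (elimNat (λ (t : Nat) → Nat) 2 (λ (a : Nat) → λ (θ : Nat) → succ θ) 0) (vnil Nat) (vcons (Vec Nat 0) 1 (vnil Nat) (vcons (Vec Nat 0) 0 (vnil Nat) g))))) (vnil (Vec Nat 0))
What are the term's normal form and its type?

resulting normal form:
  vcons (Vec Nat 0) 4 (vnil Nat) (vcons (Vec Nat 0) 3 (vnil Nat) (vcons (Vec Nat 0) 2 (vnil Nat) (vcons (Vec Nat 0) 1 (vnil Nat) (vcons (Vec Nat 0) 0 (vnil Nat) (vnil (Vec Nat 0))))))
type:
  Vec (Vec Nat 0) 5


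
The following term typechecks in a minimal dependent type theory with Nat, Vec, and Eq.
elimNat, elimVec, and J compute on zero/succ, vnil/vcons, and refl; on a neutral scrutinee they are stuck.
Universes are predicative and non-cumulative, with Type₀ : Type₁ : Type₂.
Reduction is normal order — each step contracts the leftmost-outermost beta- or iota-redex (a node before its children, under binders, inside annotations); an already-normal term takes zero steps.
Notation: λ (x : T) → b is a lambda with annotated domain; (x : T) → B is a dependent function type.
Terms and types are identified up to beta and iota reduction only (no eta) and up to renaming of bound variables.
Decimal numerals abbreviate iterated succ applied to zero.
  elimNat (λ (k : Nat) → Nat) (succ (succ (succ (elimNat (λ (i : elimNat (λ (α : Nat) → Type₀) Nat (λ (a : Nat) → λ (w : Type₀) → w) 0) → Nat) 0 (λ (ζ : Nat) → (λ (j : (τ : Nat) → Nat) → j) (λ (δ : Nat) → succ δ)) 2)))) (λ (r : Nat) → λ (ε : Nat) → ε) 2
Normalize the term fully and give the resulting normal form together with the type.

normal form:
  5
inferred type:
  Nat


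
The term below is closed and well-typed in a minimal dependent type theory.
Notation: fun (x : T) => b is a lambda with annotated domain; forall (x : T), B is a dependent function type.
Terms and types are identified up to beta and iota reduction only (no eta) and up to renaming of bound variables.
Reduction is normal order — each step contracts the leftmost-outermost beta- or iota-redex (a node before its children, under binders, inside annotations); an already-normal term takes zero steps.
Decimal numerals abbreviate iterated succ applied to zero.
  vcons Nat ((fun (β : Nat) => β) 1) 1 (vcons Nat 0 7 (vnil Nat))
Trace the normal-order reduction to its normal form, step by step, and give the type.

reduction (normal order):
  vcons Nat ((fun (β : Nat) => β) 1) 1 (vcons Nat 0 7 (vnil Nat))
  ~> vcons Nat 1 1 (vcons Nat 0 7 (vnil Nat))
inferred type:
  Vec Nat 2


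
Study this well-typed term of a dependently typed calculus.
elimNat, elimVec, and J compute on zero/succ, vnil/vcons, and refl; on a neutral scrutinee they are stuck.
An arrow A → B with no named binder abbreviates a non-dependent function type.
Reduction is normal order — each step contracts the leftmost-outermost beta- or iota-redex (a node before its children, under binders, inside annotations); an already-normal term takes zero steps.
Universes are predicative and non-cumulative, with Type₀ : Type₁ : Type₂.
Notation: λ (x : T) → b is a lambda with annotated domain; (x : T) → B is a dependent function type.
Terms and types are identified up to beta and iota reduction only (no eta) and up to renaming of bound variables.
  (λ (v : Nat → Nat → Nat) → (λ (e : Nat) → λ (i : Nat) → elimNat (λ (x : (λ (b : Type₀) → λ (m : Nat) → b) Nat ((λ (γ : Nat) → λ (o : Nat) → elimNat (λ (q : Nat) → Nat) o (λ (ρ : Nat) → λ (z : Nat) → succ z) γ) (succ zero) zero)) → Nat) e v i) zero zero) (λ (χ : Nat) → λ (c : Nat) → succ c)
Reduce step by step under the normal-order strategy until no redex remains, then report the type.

reduction (normal order):
  (λ (v : Nat → Nat → Nat) → (λ (e : Nat) → λ (i : Nat) → elimNat (λ (x : (λ (b : Type₀) → λ (m : Nat) → b) Nat ((λ (γ : Nat) → λ (o : Nat) → elimNat (λ (q : Nat) → Nat) o (λ (ρ : Nat) → λ (z : Nat) → succ z) γ) (succ zero) zero)) → Nat) e v i) zero zero) (λ (χ : Nat) → λ (c : Nat) → succ c)
  ~> (λ (v : Nat) → λ (e : Nat) → elimNat (λ (i : (λ (x : Type₀) → λ (b : Nat) → x) Nat ((λ (m : Nat) → λ (γ : Nat) → elimNat (λ (o : Nat) → Nat) γ (λ (q : Nat) → λ (ρ : Nat) → succ ρ) m) (succ zero) zero)) → Nat) v (λ (z : Nat) → λ (χ : Nat) → succ χ) e) zero zero
  ~> (λ (v : Nat) → elimNat (λ (e : (λ (i : Type₀) → λ (x : Nat) → i) Nat ((λ (b : Nat) → λ (m : Nat) → elimNat (λ (γ : Nat) → Nat) m (λ (o : Nat) → λ (q : Nat) → succ q) b) (succ zero) zero)) → Nat) zero (λ (ρ : Nat) → λ (z : Nat) → succ z) v) zero
  ~> elimNat (λ (v : (λ (e : Type₀) → λ (i : Nat) → e) Nat ((λ (x : Nat) → λ (b : Nat) → elimNat (λ (m : Nat) → Nat) b (λ (γ : Nat) → λ (o : Nat) → succ o) x) (succ zero) zero)) → Nat) zero (λ (q : Nat) → λ (ρ : Nat) → succ ρ) zero
  ~> zero
the term's type:
  Nat


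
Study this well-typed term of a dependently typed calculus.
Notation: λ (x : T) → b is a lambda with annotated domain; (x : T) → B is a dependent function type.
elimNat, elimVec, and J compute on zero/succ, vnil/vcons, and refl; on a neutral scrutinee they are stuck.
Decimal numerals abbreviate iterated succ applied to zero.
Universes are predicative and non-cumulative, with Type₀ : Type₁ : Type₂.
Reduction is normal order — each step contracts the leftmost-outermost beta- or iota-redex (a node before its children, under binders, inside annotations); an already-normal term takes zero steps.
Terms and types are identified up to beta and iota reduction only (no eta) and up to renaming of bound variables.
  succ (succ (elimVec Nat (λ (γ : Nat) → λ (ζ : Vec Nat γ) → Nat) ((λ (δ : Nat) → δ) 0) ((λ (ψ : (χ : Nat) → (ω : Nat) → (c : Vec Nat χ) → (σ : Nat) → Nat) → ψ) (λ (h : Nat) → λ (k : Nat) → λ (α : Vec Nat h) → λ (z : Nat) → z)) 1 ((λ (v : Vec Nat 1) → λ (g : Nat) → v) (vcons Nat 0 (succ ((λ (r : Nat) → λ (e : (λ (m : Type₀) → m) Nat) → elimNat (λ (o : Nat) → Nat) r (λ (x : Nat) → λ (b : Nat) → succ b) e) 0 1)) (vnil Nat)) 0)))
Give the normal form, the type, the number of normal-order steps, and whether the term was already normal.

resulting normal form:
  2
inferred type:
  Nat
normal-order step count: 10
started in normal form: no
first redex: a beta-redex


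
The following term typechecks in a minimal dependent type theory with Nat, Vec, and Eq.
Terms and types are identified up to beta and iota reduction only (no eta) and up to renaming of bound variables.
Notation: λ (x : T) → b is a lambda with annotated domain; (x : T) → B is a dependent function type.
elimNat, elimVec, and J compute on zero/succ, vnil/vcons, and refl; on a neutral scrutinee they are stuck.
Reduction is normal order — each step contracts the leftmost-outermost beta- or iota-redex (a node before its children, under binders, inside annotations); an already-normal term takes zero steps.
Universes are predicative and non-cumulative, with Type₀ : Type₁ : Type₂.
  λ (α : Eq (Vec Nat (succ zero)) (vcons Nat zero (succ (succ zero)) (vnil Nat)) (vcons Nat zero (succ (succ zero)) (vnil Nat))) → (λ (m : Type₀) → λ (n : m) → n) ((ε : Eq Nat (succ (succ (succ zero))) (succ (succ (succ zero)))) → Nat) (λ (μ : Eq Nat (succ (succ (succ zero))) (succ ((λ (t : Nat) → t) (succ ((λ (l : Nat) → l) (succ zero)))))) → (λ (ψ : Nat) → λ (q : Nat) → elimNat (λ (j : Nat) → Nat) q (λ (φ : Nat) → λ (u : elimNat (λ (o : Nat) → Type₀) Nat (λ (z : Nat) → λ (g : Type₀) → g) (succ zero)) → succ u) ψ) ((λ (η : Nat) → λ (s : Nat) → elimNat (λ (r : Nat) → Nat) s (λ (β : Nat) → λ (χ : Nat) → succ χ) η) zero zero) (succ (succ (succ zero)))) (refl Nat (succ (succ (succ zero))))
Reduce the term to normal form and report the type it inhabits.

resulting normal form:
  λ (α : Eq (Vec Nat (succ zero)) (vcons Nat zero (succ (succ zero)) (vnil Nat)) (vcons Nat zero (succ (succ zero)) (vnil Nat))) → succ (succ (succ zero))
the term's type:
  (α : Eq (Vec Nat (succ zero)) (vcons Nat zero (succ (succ zero)) (vnil Nat)) (vcons Nat zero (succ (succ zero)) (vnil Nat))) → Nat
observation: contracting a beta-redex first, the term normalizes in 13 steps.


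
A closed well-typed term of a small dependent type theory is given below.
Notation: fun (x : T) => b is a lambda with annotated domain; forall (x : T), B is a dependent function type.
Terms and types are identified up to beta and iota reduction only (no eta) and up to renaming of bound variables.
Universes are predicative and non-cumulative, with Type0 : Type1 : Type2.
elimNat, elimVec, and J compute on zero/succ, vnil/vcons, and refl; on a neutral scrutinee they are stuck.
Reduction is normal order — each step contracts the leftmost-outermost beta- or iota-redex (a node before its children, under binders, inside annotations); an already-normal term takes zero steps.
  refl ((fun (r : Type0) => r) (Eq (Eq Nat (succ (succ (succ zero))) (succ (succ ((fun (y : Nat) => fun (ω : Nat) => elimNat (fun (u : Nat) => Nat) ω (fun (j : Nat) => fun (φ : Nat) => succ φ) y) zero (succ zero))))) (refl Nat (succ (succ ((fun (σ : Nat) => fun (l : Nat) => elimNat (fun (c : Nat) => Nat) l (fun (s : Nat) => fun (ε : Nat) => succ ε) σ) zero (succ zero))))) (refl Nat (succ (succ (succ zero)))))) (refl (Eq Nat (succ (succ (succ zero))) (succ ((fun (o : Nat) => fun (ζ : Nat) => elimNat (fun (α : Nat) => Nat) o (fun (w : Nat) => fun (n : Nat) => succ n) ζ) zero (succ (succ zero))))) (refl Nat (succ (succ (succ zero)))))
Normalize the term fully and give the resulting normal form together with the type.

normal form:
  refl (Eq (Eq Nat (succ (succ (succ zero))) (succ (succ (succ zero)))) (refl Nat (succ (succ (succ zero)))) (refl Nat (succ (succ (succ zero))))) (refl (Eq Nat (succ (succ (succ zero))) (succ (succ (succ zero)))) (refl Nat (succ (succ (succ zero)))))
type:
  Eq (Eq (Eq Nat (succ (succ (succ zero))) (succ (succ (succ zero)))) (refl Nat (succ (succ (succ zero)))) (refl Nat (succ (succ (succ zero))))) (refl (Eq Nat (succ (succ (succ zero))) (succ (succ (succ zero)))) (refl Nat (succ (succ (succ zero))))) (refl (Eq Nat (succ (succ (succ zero))) (succ (succ (succ zero)))) (refl Nat (succ (succ (succ zero)))))
observation: the leftmost-outermost redex is a beta-redex, and normalization takes 16 steps.


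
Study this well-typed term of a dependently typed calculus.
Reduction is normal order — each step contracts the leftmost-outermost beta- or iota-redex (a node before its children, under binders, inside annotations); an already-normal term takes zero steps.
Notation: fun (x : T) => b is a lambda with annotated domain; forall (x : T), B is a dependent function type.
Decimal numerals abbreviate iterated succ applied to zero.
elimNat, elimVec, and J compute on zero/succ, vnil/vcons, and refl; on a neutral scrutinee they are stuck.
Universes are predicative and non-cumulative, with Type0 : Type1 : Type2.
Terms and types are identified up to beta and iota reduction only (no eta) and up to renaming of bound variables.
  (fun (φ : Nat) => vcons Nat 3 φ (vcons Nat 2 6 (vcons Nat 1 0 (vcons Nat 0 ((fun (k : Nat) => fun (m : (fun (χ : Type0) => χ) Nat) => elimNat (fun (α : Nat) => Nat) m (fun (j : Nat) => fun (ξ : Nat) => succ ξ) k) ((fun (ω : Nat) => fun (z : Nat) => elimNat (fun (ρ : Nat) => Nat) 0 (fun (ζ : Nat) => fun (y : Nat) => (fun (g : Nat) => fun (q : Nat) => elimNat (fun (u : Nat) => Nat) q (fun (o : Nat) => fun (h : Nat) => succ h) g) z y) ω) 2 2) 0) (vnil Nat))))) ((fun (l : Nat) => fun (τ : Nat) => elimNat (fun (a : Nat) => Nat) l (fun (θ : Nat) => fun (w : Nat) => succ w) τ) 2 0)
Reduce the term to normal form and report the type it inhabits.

reduced normal form:
  vcons Nat 3 2 (vcons Nat 2 6 (vcons Nat 1 0 (vcons Nat 0 4 (vnil Nat))))
the term's type:
  Vec Nat 4
observation: the term reaches its normal form after 46 normal-order steps.


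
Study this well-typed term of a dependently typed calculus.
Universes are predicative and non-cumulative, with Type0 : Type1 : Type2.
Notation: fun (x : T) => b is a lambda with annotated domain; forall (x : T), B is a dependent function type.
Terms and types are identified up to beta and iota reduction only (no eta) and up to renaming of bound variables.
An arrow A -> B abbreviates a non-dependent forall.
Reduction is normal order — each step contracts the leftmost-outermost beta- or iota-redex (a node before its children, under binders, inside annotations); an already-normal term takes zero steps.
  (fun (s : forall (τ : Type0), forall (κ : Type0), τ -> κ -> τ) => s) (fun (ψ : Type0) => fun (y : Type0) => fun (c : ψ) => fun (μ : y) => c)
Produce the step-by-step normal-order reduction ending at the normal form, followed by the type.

reduction (normal order):
  (fun (s : forall (τ : Type0), forall (κ : Type0), τ -> κ -> τ) => s) (fun (ψ : Type0) => fun (y : Type0) => fun (c : ψ) => fun (μ : y) => c)
  ~> fun (s : Type0) => fun (τ : Type0) => fun (κ : s) => fun (ψ : τ) => κ
inferred type:
  forall (s : Type0), forall (τ : Type0), s -> τ -> s


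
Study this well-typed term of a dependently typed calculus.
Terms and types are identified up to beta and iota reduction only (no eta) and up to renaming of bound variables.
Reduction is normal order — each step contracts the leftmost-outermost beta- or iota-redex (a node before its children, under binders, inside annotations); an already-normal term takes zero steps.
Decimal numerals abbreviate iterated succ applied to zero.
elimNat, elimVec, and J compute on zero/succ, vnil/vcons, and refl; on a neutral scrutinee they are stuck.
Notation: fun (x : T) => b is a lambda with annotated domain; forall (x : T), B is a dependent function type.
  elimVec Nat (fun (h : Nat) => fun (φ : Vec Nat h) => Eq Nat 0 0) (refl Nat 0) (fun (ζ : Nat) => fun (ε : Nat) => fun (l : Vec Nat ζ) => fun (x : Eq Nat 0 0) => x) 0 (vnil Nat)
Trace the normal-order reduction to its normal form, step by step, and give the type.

reduction (normal order):
  elimVec Nat (fun (h : Nat) => fun (φ : Vec Nat h) => Eq Nat 0 0) (refl Nat 0) (fun (ζ : Nat) => fun (ε : Nat) => fun (l : Vec Nat ζ) => fun (x : Eq Nat 0 0) => x) 0 (vnil Nat)
  ~> refl Nat 0
type:
  Eq Nat 0 0


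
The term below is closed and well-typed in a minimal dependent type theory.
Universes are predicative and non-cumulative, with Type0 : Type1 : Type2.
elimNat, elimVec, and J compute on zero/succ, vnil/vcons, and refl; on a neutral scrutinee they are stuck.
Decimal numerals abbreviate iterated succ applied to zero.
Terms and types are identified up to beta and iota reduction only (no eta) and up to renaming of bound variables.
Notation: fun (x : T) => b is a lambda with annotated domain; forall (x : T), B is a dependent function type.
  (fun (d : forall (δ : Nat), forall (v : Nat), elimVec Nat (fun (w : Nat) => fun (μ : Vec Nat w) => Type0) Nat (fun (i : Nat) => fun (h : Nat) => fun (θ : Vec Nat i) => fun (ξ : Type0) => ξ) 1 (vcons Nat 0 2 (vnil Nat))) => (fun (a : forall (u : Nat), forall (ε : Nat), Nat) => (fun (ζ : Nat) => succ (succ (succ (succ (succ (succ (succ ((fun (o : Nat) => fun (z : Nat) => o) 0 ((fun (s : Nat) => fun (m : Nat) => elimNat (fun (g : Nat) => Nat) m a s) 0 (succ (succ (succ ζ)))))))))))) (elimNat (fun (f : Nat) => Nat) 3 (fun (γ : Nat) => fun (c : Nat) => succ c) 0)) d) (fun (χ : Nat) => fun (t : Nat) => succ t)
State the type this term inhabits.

type:
  Nat


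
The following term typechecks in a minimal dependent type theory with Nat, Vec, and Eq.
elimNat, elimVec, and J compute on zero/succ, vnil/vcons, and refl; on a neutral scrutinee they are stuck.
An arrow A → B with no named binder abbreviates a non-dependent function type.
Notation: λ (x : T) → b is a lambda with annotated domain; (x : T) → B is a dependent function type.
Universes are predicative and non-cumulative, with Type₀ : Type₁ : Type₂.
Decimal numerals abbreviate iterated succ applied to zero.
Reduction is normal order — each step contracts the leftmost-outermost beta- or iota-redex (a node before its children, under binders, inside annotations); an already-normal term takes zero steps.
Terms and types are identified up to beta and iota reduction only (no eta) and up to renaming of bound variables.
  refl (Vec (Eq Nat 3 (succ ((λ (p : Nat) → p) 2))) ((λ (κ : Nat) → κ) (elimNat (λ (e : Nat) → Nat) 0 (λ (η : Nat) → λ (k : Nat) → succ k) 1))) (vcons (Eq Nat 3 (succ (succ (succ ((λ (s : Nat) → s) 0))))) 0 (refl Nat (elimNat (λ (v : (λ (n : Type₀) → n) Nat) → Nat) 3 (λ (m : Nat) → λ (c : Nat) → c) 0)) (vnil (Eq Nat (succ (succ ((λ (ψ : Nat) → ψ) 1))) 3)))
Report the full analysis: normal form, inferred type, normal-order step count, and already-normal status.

reduced normal form:
  refl (Vec (Eq Nat 3 3) 1) (vcons (Eq Nat 3 3) 0 (refl Nat 3) (vnil (Eq Nat 3 3)))
inferred type:
  Eq (Vec (Eq Nat 3 3) 1) (vcons (Eq Nat 3 3) 0 (refl Nat 3) (vnil (Eq Nat 3 3))) (vcons (Eq Nat 3 3) 0 (refl Nat 3) (vnil (Eq Nat 3 3)))
normal-order step count: 9
started in normal form: no
first contracted redex: a beta-redex


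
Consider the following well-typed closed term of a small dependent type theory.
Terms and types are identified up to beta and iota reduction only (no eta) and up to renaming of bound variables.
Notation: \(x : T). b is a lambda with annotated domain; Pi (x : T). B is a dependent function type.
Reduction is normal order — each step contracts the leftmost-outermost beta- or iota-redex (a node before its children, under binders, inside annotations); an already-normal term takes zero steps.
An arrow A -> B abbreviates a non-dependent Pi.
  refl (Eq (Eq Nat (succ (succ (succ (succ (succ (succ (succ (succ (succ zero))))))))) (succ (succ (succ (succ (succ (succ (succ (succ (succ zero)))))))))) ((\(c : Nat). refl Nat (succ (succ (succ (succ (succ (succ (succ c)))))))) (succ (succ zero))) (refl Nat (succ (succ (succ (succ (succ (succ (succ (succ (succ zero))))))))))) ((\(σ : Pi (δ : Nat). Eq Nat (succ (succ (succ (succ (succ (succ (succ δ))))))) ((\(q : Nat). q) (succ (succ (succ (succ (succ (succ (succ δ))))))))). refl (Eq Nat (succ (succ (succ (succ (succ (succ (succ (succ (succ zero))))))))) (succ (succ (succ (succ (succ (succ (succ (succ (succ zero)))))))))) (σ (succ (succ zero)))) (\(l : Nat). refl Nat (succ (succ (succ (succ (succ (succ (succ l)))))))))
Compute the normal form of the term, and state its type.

normal form:
  refl (Eq (Eq Nat (succ (succ (succ (succ (succ (succ (succ (succ (succ zero))))))))) (succ (succ (succ (succ (succ (succ (succ (succ (succ zero)))))))))) (refl Nat (succ (succ (succ (succ (succ (succ (succ (succ (succ zero)))))))))) (refl Nat (succ (succ (succ (succ (succ (succ (succ (succ (succ zero))))))))))) (refl (Eq Nat (succ (succ (succ (succ (succ (succ (succ (succ (succ zero))))))))) (succ (succ (succ (succ (succ (succ (succ (succ (succ zero)))))))))) (refl Nat (succ (succ (succ (succ (succ (succ (succ (succ (succ zero)))))))))))
inferred type:
  Eq (Eq (Eq Nat (succ (succ (succ (succ (succ (succ (succ (succ (succ zero))))))))) (succ (succ (succ (succ (succ (succ (succ (succ (succ zero)))))))))) (refl Nat (succ (succ (succ (succ (succ (succ (succ (succ (succ zero)))))))))) (refl Nat (succ (succ (succ (succ (succ (succ (succ (succ (succ zero))))))))))) (refl (Eq Nat (succ (succ (succ (succ (succ (succ (succ (succ (succ zero))))))))) (succ (succ (succ (succ (succ (succ (succ (succ (succ zero)))))))))) (refl Nat (succ (succ (succ (succ (succ (succ (succ (succ (succ zero))))))))))) (refl (Eq Nat (succ (succ (succ (succ (succ (succ (succ (succ (succ zero))))))))) (succ (succ (succ (succ (succ (succ (succ (succ (succ zero)))))))))) (refl Nat (succ (succ (succ (succ (succ (succ (succ (succ (succ zero)))))))))))


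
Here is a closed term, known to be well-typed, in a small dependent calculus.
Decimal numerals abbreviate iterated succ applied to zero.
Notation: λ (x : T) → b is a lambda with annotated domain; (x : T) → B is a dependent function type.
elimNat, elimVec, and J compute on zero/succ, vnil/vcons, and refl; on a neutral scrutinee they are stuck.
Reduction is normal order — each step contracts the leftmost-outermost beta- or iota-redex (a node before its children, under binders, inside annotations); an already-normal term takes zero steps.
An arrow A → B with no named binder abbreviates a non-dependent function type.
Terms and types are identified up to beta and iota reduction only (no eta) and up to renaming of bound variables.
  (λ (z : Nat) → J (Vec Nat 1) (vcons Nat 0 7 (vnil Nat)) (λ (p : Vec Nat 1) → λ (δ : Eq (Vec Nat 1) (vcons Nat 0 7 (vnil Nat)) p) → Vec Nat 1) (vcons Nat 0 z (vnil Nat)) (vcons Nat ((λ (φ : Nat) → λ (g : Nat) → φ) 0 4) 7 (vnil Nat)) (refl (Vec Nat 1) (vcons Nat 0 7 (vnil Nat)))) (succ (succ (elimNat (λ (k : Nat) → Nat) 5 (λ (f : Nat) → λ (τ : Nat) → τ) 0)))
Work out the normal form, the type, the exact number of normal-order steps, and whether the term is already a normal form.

normal form:
  vcons Nat 0 7 (vnil Nat)
type:
  Vec Nat 1
steps to reach normal form (normal order): 3
already normal: no
first contracted redex: a beta-redex


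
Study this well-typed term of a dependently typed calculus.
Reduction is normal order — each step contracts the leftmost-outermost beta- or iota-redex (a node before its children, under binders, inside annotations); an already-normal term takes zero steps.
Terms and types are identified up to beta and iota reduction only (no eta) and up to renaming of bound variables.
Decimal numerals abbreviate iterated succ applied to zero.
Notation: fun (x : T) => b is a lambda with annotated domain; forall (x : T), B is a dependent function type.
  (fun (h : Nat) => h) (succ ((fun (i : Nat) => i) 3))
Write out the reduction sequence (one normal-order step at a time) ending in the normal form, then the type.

normal-order reduction:
  (fun (h : Nat) => h) (succ ((fun (i : Nat) => i) 3))
  ~> succ ((fun (h : Nat) => h) 3)
  ~> 4
the term's type:
  Nat


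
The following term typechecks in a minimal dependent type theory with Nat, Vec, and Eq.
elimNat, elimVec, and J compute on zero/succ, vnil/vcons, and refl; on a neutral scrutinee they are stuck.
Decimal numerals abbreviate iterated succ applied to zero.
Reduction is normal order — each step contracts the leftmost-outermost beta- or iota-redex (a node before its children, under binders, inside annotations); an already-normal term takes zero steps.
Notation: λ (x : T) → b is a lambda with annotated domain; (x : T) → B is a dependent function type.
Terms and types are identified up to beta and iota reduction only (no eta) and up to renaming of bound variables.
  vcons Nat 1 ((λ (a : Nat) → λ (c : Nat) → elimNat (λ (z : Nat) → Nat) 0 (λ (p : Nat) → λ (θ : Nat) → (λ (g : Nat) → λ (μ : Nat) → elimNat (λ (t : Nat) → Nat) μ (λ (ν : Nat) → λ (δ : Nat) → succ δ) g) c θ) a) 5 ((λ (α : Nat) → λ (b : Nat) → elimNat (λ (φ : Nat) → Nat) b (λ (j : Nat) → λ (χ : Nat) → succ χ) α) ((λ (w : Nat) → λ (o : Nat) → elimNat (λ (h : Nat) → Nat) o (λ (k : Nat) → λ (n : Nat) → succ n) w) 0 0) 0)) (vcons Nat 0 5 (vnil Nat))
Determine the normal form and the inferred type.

normal form:
  vcons Nat 1 0 (vcons Nat 0 5 (vnil Nat))
type:
  Vec Nat 2


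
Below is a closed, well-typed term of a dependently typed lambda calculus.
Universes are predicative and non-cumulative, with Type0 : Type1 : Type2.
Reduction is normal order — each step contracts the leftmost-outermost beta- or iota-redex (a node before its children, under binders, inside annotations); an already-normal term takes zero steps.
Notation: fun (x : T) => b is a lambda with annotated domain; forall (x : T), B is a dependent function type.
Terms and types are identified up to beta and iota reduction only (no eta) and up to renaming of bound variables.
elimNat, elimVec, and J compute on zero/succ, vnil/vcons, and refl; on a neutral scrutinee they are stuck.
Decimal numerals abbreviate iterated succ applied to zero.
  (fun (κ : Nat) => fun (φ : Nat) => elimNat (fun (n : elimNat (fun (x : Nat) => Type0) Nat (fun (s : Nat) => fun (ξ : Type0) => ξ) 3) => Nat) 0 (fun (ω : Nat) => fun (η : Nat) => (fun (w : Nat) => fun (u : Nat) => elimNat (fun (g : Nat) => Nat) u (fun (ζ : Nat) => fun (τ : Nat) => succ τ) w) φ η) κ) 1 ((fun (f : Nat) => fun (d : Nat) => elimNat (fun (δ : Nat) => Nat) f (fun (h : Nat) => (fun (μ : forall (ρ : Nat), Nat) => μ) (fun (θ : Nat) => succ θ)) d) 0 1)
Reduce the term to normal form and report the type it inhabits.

reduced normal form:
  1
inferred type:
  Nat
observation: the first redex contracted is a beta-redex; the normal form is reached in 19 normal-order steps.


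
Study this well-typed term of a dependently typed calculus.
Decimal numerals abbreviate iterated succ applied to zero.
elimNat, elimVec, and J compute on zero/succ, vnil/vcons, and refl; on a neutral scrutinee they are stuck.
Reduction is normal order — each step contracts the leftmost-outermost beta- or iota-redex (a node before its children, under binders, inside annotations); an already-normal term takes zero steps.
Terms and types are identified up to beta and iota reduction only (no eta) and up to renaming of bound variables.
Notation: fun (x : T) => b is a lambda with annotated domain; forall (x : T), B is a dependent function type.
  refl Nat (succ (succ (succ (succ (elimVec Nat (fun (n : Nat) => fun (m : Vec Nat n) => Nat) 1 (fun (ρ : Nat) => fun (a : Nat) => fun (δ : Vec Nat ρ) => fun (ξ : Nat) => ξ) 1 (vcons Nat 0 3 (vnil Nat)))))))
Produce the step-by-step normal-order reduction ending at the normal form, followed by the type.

reduction (normal order):
  refl Nat (succ (succ (succ (succ (elimVec Nat (fun (n : Nat) => fun (m : Vec Nat n) => Nat) 1 (fun (ρ : Nat) => fun (a : Nat) => fun (δ : Vec Nat ρ) => fun (ξ : Nat) => ξ) 1 (vcons Nat 0 3 (vnil Nat)))))))
  ~> refl Nat (succ (succ (succ (succ ((fun (n : Nat) => fun (m : Nat) => fun (ρ : Vec Nat n) => fun (a : Nat) => a) 0 3 (vnil Nat) (elimVec Nat (fun (δ : Nat) => fun (ξ : Vec Nat δ) => Nat) 1 (fun (ε : Nat) => fun (g : Nat) => fun (φ : Vec Nat ε) => fun (o : Nat) => o) 0 (vnil Nat)))))))
  ~> refl Nat (succ (succ (succ (succ ((fun (n : Nat) => fun (m : Vec Nat 0) => fun (ρ : Nat) => ρ) 3 (vnil Nat) (elimVec Nat (fun (a : Nat) => fun (δ : Vec Nat a) => Nat) 1 (fun (ξ : Nat) => fun (ε : Nat) => fun (g : Vec Nat ξ) => fun (φ : Nat) => φ) 0 (vnil Nat)))))))
  ~> refl Nat (succ (succ (succ (succ ((fun (n : Vec Nat 0) => fun (m : Nat) => m) (vnil Nat) (elimVec Nat (fun (ρ : Nat) => fun (a : Vec Nat ρ) => Nat) 1 (fun (δ : Nat) => fun (ξ : Nat) => fun (ε : Vec Nat δ) => fun (g : Nat) => g) 0 (vnil Nat)))))))
  ~> refl Nat (succ (succ (succ (succ ((fun (n : Nat) => n) (elimVec Nat (fun (m : Nat) => fun (ρ : Vec Nat m) => Nat) 1 (fun (a : Nat) => fun (δ : Nat) => fun (ξ : Vec Nat a) => fun (ε : Nat) => ε) 0 (vnil Nat)))))))
  ~> refl Nat (succ (succ (succ (succ (elimVec Nat (fun (n : Nat) => fun (m : Vec Nat n) => Nat) 1 (fun (ρ : Nat) => fun (a : Nat) => fun (δ : Vec Nat ρ) => fun (ξ : Nat) => ξ) 0 (vnil Nat))))))
  ~> refl Nat 5
the term's type:
  Eq Nat 5 5
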